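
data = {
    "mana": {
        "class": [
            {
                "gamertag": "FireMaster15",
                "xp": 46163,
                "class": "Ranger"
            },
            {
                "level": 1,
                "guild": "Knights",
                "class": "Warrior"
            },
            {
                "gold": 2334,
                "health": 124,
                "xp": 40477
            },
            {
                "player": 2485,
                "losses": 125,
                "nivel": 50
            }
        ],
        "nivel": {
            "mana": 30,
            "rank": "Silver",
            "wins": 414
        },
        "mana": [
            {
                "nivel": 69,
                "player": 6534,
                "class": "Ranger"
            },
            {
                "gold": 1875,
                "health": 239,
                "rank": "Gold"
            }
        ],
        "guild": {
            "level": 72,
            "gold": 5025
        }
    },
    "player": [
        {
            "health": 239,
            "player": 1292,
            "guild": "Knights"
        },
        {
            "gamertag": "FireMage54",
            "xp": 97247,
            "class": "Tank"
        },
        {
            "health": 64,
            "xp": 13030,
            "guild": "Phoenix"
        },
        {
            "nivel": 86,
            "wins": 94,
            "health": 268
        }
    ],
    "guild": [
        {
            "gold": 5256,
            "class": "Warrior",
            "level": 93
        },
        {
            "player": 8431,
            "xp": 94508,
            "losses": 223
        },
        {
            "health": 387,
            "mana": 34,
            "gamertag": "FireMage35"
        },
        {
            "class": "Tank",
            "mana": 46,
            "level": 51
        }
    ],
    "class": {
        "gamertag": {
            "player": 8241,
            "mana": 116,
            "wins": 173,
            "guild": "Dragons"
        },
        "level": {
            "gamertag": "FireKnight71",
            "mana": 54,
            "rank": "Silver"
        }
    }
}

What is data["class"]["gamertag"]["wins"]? 173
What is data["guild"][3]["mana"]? 46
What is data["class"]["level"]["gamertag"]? "FireKnight71"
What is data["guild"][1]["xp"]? 94508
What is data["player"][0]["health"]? 239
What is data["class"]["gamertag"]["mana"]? 116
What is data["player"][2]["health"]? 64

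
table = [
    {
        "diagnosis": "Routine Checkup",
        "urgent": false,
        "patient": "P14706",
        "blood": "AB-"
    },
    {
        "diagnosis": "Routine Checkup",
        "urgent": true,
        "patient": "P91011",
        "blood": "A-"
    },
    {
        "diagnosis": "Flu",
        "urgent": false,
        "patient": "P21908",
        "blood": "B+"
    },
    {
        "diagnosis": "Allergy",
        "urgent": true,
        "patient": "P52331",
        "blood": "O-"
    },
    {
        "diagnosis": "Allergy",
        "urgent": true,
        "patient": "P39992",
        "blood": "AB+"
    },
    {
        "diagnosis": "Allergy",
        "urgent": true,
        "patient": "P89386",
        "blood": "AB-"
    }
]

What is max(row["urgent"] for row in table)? True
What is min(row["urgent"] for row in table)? False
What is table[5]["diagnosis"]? "Allergy"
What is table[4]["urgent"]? True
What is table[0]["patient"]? "P14706"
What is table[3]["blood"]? "O-"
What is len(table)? 6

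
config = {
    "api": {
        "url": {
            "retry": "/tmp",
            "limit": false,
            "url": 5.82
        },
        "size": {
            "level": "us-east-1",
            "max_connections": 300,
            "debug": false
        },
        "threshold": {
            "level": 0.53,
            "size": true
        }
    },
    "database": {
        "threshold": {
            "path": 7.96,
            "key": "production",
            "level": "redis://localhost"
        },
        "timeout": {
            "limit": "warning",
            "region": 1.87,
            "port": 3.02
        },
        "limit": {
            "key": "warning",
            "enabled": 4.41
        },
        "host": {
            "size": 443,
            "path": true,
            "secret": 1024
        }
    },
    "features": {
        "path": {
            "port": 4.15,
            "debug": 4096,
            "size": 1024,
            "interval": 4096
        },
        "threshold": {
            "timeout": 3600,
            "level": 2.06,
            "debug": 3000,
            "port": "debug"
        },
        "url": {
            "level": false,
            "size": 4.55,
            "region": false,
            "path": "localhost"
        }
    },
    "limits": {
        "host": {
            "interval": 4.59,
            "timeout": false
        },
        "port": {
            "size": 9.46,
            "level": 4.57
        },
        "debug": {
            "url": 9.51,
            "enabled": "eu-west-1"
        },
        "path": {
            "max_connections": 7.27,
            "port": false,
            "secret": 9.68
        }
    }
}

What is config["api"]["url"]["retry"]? "/tmp"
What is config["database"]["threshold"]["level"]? "redis://localhost"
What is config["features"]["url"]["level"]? False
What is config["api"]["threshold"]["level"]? 0.53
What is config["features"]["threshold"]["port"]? "debug"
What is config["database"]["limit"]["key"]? "warning"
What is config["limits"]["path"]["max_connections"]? 7.27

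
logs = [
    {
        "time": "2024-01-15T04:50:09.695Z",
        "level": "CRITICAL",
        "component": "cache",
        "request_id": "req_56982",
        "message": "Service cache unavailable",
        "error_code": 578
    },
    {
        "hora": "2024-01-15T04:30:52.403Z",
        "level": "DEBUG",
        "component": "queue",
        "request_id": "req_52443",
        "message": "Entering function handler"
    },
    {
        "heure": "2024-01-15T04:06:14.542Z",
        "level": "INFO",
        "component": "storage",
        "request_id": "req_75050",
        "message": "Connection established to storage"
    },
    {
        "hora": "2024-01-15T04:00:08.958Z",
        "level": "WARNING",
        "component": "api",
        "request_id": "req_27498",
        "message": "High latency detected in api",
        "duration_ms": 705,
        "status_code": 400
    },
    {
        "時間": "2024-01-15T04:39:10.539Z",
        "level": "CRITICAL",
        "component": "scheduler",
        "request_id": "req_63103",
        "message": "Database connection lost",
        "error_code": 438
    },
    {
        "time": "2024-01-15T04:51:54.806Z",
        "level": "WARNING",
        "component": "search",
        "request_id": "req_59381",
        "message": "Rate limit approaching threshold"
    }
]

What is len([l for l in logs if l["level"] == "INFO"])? 1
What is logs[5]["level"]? "WARNING"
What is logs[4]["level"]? "CRITICAL"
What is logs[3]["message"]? "High latency detected in api"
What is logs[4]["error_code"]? 438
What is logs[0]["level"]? "CRITICAL"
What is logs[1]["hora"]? "2024-01-15T04:30:52.403Z"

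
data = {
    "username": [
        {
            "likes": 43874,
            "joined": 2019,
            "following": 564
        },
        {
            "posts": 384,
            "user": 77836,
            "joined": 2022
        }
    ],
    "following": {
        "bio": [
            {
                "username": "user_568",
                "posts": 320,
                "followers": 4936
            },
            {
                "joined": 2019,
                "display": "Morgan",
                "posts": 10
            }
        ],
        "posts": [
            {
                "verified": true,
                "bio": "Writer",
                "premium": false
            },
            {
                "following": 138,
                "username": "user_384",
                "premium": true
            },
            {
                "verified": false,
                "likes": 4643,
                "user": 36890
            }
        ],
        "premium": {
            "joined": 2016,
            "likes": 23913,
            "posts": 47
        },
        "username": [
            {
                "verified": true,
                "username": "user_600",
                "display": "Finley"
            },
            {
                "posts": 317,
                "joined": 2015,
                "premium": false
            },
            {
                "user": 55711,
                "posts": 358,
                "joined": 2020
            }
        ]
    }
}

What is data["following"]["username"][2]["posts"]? 358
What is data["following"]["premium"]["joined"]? 2016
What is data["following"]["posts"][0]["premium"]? False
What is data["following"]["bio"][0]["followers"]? 4936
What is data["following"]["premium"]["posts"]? 47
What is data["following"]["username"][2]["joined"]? 2020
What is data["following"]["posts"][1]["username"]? "user_384"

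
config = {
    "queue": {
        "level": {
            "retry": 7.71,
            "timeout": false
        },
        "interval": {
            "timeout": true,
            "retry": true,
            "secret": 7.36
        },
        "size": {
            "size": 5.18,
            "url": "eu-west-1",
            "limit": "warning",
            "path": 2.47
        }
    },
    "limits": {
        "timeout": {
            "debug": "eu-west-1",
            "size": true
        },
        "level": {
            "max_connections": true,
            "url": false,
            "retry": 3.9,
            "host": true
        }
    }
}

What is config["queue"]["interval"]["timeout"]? True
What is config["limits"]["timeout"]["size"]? True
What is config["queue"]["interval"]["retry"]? True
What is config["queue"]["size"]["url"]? "eu-west-1"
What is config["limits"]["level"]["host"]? True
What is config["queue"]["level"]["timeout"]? False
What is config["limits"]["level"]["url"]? False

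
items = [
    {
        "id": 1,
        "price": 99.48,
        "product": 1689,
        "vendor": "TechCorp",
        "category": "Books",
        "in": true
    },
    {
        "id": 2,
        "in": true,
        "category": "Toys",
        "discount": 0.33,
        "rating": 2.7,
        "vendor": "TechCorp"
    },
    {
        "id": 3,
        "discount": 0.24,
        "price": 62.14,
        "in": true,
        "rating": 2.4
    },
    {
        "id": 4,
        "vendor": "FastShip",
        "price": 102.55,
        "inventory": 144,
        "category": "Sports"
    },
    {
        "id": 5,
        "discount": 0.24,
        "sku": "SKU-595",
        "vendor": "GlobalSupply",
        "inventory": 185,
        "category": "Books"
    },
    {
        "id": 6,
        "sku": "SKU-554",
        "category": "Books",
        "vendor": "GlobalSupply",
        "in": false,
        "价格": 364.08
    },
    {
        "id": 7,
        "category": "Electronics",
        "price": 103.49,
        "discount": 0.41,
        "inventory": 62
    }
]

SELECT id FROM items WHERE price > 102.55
[7]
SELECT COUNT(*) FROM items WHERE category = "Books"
3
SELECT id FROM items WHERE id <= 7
[1, 2, 3, 4, 5, 6, 7]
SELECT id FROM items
[1, 2, 3, 4, 5, 6, 7]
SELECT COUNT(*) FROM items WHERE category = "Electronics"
1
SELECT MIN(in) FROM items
False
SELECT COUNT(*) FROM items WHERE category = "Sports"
1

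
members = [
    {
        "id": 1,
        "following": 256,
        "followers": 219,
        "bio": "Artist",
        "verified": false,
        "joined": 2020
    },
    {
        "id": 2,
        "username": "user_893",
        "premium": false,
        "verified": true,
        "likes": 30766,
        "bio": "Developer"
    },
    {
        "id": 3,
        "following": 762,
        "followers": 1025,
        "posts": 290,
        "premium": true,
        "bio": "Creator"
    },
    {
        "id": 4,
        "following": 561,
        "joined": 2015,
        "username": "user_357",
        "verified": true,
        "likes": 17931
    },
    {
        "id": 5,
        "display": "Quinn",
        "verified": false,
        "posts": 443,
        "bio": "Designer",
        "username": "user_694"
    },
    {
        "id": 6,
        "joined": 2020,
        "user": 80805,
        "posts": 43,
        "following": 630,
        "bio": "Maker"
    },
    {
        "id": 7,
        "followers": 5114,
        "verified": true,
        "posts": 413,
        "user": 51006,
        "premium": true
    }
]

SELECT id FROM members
[1, 2, 3, 4, 5, 6, 7]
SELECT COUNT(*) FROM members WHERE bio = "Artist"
1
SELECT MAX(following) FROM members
762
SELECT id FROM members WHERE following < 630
[1, 4]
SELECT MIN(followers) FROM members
219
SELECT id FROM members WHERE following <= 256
[1]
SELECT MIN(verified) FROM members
False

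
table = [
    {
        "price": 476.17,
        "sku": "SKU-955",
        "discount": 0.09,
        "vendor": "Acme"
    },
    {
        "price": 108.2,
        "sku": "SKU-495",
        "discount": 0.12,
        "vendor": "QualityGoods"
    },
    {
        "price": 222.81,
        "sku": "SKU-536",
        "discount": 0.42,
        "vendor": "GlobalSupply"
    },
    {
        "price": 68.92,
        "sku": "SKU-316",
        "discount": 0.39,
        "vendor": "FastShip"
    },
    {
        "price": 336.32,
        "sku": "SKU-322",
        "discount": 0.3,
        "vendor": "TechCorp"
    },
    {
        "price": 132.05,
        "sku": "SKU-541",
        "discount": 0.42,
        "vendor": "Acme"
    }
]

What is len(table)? 6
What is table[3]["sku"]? "SKU-316"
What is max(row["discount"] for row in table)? 0.42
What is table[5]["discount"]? 0.42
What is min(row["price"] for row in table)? 68.92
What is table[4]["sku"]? "SKU-322"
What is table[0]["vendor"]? "Acme"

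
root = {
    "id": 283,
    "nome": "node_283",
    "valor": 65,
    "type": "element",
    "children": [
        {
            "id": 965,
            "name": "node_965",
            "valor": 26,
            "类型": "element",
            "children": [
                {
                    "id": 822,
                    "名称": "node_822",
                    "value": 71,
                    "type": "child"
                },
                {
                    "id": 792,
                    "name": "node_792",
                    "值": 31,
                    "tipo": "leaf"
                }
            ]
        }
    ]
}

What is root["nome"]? "node_283"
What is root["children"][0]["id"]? 965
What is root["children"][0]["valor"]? 26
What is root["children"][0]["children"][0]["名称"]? "node_822"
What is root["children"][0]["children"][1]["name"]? "node_792"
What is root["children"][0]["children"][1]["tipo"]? "leaf"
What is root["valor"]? 65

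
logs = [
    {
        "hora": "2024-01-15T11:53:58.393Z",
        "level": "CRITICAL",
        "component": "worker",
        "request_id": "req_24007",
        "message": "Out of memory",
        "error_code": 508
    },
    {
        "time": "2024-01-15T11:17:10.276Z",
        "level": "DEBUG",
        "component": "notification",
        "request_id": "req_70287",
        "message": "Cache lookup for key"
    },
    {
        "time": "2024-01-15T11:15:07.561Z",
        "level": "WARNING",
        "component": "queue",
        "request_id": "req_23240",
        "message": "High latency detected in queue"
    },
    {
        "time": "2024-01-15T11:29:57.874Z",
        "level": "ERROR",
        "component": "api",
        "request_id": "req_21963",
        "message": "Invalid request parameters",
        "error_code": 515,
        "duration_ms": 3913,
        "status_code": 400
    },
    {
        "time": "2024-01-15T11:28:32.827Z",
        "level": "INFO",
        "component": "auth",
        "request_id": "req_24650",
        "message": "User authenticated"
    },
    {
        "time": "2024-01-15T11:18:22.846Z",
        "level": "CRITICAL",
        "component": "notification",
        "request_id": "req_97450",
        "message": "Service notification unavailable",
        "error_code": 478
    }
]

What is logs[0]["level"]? "CRITICAL"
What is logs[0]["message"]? "Out of memory"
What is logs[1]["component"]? "notification"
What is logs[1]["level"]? "DEBUG"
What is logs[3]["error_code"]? 515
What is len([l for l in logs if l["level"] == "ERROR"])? 1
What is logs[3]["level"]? "ERROR"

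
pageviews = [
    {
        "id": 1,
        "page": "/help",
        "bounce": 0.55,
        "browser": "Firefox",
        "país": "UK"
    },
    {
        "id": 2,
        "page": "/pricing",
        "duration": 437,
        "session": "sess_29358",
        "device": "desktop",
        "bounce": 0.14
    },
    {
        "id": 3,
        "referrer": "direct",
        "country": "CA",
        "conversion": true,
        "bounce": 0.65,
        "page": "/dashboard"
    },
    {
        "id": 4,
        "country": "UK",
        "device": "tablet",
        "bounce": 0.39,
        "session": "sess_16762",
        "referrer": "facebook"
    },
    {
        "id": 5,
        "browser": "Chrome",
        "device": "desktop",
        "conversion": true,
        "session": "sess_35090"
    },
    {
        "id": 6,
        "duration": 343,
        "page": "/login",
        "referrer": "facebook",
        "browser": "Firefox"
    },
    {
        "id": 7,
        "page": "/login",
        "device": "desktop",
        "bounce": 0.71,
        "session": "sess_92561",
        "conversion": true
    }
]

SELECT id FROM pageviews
[1, 2, 3, 4, 5, 6, 7]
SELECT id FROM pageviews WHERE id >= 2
[2, 3, 4, 5, 6, 7]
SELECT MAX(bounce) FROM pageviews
0.71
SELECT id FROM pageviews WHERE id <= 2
[1, 2]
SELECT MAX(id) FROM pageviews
7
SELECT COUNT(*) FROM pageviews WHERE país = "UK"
1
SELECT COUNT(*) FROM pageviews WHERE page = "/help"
1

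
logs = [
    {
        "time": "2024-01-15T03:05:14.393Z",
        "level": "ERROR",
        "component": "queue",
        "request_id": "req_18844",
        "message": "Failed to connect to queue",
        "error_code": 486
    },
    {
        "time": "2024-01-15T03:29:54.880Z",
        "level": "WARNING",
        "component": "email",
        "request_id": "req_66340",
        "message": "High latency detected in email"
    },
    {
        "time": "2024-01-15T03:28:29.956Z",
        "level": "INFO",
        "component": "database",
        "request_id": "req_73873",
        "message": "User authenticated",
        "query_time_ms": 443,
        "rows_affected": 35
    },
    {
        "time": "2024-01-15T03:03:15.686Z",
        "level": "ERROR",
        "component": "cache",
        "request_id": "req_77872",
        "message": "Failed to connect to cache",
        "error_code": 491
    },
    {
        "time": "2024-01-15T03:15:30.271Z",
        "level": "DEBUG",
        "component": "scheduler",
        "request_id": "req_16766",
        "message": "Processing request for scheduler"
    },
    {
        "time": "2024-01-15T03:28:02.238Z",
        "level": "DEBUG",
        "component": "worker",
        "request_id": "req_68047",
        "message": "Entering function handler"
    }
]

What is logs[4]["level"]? "DEBUG"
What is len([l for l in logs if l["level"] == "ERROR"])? 2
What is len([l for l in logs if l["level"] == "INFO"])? 1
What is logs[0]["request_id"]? "req_18844"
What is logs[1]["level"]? "WARNING"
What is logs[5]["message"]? "Entering function handler"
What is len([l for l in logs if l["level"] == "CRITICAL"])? 0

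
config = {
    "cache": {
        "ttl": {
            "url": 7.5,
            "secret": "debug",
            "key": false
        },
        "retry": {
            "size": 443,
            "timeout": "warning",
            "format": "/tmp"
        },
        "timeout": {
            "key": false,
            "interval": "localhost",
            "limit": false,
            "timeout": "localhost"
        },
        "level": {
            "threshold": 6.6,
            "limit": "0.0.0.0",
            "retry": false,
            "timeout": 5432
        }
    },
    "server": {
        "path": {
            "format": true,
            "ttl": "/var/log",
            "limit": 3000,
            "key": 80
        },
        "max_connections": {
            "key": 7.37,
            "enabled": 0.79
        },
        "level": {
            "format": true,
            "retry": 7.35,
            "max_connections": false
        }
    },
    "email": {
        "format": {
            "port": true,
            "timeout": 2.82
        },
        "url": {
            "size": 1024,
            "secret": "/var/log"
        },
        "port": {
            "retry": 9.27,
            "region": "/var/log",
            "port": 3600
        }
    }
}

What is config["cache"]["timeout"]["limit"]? False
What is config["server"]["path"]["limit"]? 3000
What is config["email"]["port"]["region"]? "/var/log"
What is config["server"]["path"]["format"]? True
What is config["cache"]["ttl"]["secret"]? "debug"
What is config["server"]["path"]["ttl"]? "/var/log"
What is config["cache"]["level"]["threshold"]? 6.6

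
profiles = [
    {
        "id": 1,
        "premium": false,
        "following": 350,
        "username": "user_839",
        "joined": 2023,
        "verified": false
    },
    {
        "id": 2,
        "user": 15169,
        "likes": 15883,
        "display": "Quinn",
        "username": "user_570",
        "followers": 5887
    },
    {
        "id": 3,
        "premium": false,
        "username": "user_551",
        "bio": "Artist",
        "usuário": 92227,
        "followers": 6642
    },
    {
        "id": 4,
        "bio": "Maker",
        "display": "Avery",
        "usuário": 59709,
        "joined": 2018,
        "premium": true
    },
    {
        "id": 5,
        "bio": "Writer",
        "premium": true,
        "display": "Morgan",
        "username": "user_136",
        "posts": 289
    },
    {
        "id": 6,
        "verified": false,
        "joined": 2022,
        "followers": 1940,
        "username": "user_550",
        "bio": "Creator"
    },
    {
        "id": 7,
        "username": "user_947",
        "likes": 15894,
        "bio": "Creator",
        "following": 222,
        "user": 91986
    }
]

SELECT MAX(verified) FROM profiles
False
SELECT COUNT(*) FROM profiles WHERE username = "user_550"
1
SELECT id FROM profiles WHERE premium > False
[4, 5]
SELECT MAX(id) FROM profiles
7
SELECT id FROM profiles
[1, 2, 3, 4, 5, 6, 7]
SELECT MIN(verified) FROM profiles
False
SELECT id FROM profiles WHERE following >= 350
[1]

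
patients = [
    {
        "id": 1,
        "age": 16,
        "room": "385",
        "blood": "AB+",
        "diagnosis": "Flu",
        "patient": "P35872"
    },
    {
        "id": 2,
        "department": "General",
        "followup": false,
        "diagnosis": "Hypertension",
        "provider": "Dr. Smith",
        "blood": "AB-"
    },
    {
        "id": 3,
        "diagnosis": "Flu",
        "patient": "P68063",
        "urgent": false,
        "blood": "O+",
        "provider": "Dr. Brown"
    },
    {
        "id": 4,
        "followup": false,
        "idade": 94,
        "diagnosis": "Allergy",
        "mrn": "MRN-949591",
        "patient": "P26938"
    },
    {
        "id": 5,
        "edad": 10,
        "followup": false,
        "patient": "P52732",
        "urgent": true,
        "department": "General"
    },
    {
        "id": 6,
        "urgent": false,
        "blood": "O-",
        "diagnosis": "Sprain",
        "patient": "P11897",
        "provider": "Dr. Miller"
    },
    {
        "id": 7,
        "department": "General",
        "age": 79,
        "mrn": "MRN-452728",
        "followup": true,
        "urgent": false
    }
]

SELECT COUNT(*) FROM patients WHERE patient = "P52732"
1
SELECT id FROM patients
[1, 2, 3, 4, 5, 6, 7]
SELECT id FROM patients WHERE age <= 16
[1]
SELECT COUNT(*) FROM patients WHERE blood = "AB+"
1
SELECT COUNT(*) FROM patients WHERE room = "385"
1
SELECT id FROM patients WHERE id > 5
[6, 7]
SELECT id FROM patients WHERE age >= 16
[1, 7]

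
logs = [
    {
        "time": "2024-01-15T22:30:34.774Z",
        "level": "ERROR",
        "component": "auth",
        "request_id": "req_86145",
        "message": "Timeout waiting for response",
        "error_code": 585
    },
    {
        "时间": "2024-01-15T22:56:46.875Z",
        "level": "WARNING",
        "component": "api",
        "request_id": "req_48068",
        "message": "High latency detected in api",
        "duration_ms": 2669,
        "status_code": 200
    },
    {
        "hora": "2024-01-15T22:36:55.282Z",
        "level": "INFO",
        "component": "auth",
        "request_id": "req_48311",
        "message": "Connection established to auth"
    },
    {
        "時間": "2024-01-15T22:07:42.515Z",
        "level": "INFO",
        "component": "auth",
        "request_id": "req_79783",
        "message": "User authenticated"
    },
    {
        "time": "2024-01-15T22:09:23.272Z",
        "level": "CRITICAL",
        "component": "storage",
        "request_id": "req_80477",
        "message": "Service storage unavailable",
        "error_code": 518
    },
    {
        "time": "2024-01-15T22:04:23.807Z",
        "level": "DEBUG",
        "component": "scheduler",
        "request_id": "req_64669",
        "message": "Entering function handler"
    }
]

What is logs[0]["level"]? "ERROR"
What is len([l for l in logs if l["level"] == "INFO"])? 2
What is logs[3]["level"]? "INFO"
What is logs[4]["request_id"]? "req_80477"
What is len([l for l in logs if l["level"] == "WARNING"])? 1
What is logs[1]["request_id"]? "req_48068"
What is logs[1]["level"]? "WARNING"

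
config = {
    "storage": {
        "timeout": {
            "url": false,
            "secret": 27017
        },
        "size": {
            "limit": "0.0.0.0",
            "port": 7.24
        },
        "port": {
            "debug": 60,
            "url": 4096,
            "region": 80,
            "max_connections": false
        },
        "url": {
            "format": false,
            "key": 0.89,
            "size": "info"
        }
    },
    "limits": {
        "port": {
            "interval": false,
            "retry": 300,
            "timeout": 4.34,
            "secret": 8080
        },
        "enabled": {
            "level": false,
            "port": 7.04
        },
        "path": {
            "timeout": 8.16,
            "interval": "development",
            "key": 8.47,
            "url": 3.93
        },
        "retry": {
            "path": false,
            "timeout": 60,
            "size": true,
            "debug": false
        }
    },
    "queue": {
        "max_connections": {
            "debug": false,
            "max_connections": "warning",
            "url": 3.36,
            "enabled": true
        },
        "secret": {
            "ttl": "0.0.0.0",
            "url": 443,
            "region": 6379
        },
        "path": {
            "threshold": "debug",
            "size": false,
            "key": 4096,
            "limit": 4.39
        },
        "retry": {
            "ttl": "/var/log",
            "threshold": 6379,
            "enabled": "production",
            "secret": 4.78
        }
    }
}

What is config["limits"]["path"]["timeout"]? 8.16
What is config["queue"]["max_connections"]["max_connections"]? "warning"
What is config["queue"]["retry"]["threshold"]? 6379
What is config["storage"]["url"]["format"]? False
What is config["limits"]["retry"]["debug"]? False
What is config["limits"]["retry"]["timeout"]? 60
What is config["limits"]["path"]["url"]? 3.93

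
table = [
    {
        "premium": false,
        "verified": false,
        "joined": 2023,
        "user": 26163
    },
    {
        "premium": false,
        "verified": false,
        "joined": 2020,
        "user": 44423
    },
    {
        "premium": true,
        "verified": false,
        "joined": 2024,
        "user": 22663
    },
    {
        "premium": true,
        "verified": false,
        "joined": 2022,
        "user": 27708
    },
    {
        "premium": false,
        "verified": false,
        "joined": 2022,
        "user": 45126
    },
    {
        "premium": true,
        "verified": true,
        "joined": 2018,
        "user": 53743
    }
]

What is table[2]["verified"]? False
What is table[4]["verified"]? False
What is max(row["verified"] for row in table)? True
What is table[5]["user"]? 53743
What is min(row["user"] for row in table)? 22663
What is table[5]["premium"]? True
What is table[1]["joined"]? 2020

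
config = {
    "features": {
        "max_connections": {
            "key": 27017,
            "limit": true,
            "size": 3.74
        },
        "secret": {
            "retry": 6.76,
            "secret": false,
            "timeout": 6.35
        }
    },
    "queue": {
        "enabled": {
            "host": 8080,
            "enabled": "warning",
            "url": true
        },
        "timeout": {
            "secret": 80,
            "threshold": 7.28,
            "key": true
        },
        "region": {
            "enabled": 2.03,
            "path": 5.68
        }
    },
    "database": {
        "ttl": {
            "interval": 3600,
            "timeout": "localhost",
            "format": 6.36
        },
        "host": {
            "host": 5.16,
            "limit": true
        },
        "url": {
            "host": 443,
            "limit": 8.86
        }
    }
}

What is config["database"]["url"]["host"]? 443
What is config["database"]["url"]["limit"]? 8.86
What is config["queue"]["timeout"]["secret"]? 80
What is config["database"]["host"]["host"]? 5.16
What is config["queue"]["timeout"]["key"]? True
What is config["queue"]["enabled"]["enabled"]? "warning"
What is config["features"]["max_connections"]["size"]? 3.74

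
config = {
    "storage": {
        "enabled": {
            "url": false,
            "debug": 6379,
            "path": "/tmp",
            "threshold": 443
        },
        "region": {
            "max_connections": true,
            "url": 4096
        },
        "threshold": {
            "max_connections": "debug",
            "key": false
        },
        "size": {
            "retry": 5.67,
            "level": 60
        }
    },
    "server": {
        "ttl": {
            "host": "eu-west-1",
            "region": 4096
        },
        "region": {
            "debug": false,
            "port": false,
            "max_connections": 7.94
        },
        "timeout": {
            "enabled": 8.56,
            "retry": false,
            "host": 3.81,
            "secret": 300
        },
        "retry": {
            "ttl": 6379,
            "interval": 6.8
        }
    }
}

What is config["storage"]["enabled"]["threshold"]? 443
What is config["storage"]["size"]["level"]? 60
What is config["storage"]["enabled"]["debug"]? 6379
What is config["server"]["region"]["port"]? False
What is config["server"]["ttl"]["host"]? "eu-west-1"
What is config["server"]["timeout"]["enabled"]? 8.56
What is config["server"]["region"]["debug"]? False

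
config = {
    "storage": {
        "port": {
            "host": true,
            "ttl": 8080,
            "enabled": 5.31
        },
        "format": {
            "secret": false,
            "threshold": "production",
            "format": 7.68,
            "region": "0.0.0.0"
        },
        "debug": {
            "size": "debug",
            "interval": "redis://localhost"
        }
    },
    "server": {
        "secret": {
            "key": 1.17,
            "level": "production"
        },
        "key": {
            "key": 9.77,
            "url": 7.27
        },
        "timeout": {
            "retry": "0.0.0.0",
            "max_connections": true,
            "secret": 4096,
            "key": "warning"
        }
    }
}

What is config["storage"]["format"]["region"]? "0.0.0.0"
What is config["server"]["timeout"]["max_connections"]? True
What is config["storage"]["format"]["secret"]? False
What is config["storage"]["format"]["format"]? 7.68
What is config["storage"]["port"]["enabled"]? 5.31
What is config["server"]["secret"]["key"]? 1.17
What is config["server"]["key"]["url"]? 7.27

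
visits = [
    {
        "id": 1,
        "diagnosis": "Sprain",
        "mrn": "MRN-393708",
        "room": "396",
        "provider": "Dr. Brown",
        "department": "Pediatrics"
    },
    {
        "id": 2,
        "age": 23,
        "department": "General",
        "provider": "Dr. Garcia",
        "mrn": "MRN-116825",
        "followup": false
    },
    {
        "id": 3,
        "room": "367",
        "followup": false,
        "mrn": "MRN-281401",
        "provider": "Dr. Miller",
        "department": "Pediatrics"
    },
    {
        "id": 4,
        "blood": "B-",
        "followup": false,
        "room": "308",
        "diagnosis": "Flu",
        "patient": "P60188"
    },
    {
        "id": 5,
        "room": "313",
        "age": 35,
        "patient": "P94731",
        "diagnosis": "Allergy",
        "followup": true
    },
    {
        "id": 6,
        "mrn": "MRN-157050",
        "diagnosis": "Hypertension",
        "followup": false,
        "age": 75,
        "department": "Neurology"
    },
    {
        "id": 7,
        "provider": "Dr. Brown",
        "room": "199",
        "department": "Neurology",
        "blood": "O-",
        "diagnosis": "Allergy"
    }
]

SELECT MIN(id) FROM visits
1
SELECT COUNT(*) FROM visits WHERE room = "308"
1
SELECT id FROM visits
[1, 2, 3, 4, 5, 6, 7]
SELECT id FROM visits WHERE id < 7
[1, 2, 3, 4, 5, 6]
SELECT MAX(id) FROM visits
7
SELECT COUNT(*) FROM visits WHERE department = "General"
1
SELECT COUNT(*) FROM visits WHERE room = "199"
1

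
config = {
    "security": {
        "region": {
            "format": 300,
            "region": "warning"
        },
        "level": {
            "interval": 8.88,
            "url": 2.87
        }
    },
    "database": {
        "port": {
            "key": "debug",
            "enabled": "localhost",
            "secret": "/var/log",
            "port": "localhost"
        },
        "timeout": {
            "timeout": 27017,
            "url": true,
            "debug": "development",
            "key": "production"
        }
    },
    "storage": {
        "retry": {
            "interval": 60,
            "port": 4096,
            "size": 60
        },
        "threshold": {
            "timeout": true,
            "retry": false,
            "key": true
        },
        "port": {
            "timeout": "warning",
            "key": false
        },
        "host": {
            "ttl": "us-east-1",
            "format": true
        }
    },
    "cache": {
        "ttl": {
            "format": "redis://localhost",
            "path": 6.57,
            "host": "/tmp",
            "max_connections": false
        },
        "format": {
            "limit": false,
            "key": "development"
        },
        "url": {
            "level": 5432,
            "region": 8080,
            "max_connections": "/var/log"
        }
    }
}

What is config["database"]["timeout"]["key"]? "production"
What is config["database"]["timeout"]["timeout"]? 27017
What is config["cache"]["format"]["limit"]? False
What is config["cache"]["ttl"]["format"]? "redis://localhost"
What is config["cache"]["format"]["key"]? "development"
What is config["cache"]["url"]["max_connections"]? "/var/log"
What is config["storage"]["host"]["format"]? True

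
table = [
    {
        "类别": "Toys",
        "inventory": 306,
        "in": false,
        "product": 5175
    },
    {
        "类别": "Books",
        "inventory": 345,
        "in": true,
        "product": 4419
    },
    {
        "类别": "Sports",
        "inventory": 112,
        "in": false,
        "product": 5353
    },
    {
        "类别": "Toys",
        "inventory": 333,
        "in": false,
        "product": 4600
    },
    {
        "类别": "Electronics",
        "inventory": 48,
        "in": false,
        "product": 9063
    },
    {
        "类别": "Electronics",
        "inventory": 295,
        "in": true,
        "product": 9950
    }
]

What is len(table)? 6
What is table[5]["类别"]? "Electronics"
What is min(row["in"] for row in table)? False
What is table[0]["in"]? False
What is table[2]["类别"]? "Sports"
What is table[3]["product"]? 4600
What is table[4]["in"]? False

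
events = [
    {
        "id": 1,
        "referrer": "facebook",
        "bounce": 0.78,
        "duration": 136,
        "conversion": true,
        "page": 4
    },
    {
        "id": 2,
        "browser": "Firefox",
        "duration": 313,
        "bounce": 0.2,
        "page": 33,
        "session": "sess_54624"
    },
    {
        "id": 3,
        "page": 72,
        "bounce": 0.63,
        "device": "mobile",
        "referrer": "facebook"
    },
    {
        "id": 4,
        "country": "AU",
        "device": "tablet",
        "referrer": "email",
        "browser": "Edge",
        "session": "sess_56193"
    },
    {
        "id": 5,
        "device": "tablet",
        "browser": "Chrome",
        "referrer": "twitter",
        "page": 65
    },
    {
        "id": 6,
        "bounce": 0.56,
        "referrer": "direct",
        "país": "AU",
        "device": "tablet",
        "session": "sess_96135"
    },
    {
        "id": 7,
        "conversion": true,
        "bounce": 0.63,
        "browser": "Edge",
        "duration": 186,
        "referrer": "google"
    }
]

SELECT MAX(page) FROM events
72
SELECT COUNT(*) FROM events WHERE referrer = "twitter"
1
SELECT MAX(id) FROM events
7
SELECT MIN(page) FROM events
4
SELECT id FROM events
[1, 2, 3, 4, 5, 6, 7]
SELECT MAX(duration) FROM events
313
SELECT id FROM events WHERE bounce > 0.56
[1, 3, 7]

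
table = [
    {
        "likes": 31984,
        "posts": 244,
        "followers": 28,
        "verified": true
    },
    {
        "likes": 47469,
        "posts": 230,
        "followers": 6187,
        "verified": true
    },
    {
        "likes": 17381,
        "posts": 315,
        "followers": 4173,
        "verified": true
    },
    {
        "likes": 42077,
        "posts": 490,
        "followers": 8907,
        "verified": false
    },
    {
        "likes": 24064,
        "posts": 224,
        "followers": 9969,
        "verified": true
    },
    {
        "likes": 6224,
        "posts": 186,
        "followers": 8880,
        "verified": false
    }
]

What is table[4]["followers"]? 9969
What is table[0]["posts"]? 244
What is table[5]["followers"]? 8880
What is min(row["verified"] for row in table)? False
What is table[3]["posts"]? 490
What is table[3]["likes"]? 42077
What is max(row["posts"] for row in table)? 490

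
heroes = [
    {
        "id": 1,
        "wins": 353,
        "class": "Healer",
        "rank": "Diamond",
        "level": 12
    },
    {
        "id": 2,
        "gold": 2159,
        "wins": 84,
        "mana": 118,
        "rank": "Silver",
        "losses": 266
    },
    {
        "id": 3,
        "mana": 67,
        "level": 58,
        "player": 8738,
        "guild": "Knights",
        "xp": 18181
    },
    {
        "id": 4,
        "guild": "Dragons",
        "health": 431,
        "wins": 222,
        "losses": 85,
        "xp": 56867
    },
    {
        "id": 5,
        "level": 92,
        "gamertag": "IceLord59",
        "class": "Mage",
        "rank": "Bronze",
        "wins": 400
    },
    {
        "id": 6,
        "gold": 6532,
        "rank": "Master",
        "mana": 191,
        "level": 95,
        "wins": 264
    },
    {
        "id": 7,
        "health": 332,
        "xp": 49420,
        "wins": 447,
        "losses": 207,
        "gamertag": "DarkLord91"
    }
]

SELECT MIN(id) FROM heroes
1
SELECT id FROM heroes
[1, 2, 3, 4, 5, 6, 7]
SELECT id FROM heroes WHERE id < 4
[1, 2, 3]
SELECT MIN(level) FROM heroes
12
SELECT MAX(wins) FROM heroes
447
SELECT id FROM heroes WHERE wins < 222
[2]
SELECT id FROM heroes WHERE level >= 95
[6]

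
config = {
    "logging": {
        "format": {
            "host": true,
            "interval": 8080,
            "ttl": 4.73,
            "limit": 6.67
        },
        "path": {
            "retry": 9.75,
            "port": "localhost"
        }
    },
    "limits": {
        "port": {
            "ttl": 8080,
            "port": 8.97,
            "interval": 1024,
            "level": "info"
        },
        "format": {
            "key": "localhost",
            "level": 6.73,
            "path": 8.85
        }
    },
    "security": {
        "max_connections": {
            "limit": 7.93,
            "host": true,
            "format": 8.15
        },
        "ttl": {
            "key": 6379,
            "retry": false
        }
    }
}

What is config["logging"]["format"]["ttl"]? 4.73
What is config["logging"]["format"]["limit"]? 6.67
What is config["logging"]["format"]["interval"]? 8080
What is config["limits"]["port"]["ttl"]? 8080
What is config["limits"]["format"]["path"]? 8.85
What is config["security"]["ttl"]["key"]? 6379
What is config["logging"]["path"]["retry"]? 9.75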